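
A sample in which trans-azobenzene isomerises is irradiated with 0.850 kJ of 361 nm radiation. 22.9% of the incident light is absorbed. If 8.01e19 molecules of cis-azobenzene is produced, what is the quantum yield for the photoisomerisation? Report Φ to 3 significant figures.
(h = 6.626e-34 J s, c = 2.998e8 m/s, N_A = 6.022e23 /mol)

Product: 8.01e19 / 6.022e23 = 1.330e-4 mol.
Photon energy at 361 nm: hc/λ = (6.626e-34)(2.998e8)/(361e-9) = 5.503e-19 J.
Incident energy: 0.850 kJ = 850 J.
Photons incident: 850 / 5.503e-19 = 1.545e21, i.e. 1.545e21/6.022e23 = 0.002566 mol.
Photons absorbed: 0.229 × 0.002566 = 5.876e-4 mol.
Φ = 1.330e-4 mol / 5.876e-4 mol photons = 0.226.

Φ = 0.226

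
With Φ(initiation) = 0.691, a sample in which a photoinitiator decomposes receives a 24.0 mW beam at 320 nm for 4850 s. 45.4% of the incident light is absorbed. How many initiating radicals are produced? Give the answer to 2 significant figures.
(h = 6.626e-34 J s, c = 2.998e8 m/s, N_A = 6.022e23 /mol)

5.9e19 initiating radicals

Photon energy at 320 nm: hc/λ = (6.626e-34)(2.998e8)/(320e-9) = 6.208e-19 J.
Energy delivered: (24.0 mW)(4850 s) = 116.4 J.
Photons incident: 116.4 / 6.208e-19 = 1.875e20, i.e. 1.875e20/6.022e23 = 3.114e-4 mol.
Photons absorbed: 0.454 × 3.114e-4 = 1.414e-4 mol.
Product: Φ × n_abs = 0.691 × 1.414e-4 = 9.771e-5 mol.
As a count: 9.771e-5 × 6.022e23 = 5.9e19.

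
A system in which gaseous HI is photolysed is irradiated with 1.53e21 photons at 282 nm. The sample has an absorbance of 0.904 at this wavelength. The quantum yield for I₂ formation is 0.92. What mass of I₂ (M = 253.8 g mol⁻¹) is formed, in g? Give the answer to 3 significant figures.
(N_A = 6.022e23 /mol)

Moles of photons: 1.53e21 / 6.022e23 = 0.002541 mol.
Fraction absorbed: 1 − 10^(−0.904) = 0.8753.
Photons absorbed: 0.8753 × 0.002541 = 0.002224 mol.
Product: Φ × n_abs = 0.92 × 0.002224 = 0.002046 mol.
Mass: 0.002046 × 253.8 = 0.5193 g = 0.519 g.

0.519 g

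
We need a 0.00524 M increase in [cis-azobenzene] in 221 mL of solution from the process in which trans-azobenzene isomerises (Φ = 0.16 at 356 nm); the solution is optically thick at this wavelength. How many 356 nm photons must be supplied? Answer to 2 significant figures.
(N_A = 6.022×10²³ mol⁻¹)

Product: (0.00524 M)(0.221 L) = 0.001158 mol.
Photons that must be absorbed: 0.001158 / 0.16 = 0.007238 mol.
Photon count: 0.007238 × 6.022×10²³ = 4.4×10²¹.

4.4×10²¹ photons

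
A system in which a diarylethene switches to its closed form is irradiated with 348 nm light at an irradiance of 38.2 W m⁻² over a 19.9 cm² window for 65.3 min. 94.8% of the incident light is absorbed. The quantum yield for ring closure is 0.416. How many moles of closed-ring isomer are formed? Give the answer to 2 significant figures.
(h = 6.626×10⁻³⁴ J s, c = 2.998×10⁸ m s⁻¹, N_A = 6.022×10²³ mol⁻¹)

Photon energy at 348 nm: hc/λ = (6.626×10⁻³⁴)(2.998×10⁸)/(348×10⁻⁹) = 5.708×10⁻¹⁹ J.
Energy delivered: (38.2 W m⁻²)(19.9×10⁻⁴ m²)(3918 s) = 297.8 J.
Photons incident: 297.8 / 5.708×10⁻¹⁹ = 5.217×10²⁰, i.e. 5.217×10²⁰/6.022×10²³ = 8.663×10⁻⁴ mol.
Photons absorbed: 0.948 × 8.663×10⁻⁴ = 8.213×10⁻⁴ mol.
Product: Φ × n_abs = 0.416 × 8.213×10⁻⁴ = 3.417×10⁻⁴ mol.

3.4×10⁻⁴ mol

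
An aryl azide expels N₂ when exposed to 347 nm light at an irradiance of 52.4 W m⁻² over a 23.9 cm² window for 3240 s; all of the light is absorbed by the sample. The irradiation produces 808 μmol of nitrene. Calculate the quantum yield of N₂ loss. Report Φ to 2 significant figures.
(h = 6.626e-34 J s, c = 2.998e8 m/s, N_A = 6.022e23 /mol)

Φ = 0.69

Product: 808 μmol = 8.08e-4 mol.
Photon energy at 347 nm: hc/λ = (6.626e-34)(2.998e8)/(347e-9) = 5.725e-19 J.
Energy delivered: (52.4 W m⁻²)(23.9e-4 m²)(3240 s) = 405.8 J.
Photons incident: 405.8 / 5.725e-19 = 7.088e20, i.e. 7.088e20/6.022e23 = 0.001177 mol.
Φ = 8.08e-4 mol / 0.001177 mol photons = 0.69.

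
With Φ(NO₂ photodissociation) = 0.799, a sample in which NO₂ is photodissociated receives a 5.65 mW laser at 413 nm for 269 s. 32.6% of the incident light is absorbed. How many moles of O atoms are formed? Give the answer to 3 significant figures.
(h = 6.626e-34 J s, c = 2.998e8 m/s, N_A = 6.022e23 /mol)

1.37e-6 mol

Photon energy at 413 nm: hc/λ = (6.626e-34)(2.998e8)/(413e-9) = 4.810e-19 J.
Energy delivered: (5.65 mW)(269 s) = 1.520 J.
Photons incident: 1.520 / 4.810e-19 = 3.160e18, i.e. 3.160e18/6.022e23 = 5.247e-6 mol.
Photons absorbed: 0.326 × 5.247e-6 = 1.711e-6 mol.
Product: Φ × n_abs = 0.799 × 1.711e-6 = 1.367e-6 mol.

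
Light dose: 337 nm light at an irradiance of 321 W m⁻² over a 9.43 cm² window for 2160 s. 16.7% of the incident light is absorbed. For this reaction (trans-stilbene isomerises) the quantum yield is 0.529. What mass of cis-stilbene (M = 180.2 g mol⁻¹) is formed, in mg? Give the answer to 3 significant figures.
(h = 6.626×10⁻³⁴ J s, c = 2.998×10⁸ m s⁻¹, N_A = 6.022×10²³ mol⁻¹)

29.3 mg

Photon energy at 337 nm: hc/λ = (6.626×10⁻³⁴)(2.998×10⁸)/(337×10⁻⁹) = 5.895×10⁻¹⁹ J.
Energy delivered: (321 W m⁻²)(9.43×10⁻⁴ m²)(2160 s) = 653.8 J.
Photons incident: 653.8 / 5.895×10⁻¹⁹ = 1.109×10²¹, i.e. 1.109×10²¹/6.022×10²³ = 0.001842 mol.
Photons absorbed: 0.167 × 0.001842 = 3.076×10⁻⁴ mol.
Product: Φ × n_abs = 0.529 × 3.076×10⁻⁴ = 1.627×10⁻⁴ mol.
Mass: 1.627×10⁻⁴ × 180.2 = 0.02932 g = 29.3 mg.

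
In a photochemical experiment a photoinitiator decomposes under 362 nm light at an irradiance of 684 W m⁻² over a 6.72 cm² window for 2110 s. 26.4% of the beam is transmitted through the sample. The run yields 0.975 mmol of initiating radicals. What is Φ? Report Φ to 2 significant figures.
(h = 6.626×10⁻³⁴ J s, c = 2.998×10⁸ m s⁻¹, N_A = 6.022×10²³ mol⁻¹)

Product: 0.975 mmol = 9.75×10⁻⁴ mol.
Photon energy at 362 nm: hc/λ = (6.626×10⁻³⁴)(2.998×10⁸)/(362×10⁻⁹) = 5.487×10⁻¹⁹ J.
Energy delivered: (684 W m⁻²)(6.72×10⁻⁴ m²)(2110 s) = 969.9 J.
Photons incident: 969.9 / 5.487×10⁻¹⁹ = 1.768×10²¹, i.e. 1.768×10²¹/6.022×10²³ = 0.002936 mol.
Fraction absorbed: 1 − 26.4/100 = 0.7360.
Photons absorbed: 0.7360 × 0.002936 = 0.002161 mol.
Φ = 9.75×10⁻⁴ mol / 0.002161 mol photons = 0.45.

Φ = 0.45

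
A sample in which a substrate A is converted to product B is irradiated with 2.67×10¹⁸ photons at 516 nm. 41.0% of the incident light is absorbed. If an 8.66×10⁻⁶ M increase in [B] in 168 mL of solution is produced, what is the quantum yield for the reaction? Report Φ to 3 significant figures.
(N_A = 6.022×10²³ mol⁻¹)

Φ = 0.800

Product: (8.66×10⁻⁶ M)(0.168 L) = 1.455×10⁻⁶ mol.
Moles of photons: 2.67×10¹⁸ / 6.022×10²³ = 4.434×10⁻⁶ mol.
Photons absorbed: 0.410 × 4.434×10⁻⁶ = 1.818×10⁻⁶ mol.
Φ = 1.455×10⁻⁶ mol / 1.818×10⁻⁶ mol photons = 0.800.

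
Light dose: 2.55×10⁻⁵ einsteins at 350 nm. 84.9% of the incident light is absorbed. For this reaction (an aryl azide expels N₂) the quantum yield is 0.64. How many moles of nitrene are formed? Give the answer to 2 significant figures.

Photons absorbed: 0.849 × 2.55×10⁻⁵ = 2.165×10⁻⁵ mol.
Product: Φ × n_abs = 0.64 × 2.165×10⁻⁵ = 1.386×10⁻⁵ mol.

1.4×10⁻⁵ mol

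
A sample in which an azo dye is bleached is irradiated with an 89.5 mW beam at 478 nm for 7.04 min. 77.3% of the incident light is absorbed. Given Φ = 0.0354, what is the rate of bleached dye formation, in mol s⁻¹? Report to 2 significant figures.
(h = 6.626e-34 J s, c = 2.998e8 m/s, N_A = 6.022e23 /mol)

9.8e-9 mol s⁻¹

Photon energy at 478 nm: hc/λ = (6.626e-34)(2.998e8)/(478e-9) = 4.156e-19 J.
Energy delivered: (89.5 mW)(422.4 s) = 37.80 J.
Photons incident: 37.80 / 4.156e-19 = 9.095e19, i.e. 9.095e19/6.022e23 = 1.510e-4 mol.
Photons absorbed: 0.773 × 1.510e-4 = 1.167e-4 mol.
Product formed: 0.0354 × 1.167e-4 = 4.131e-6 mol.
Rate: 4.131e-6 / 422.4 s = 9.8e-9 mol s⁻¹.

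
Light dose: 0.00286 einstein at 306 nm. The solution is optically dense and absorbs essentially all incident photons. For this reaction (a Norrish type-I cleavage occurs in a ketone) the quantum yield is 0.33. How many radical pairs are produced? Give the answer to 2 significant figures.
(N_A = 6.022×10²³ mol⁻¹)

5.7×10²⁰ radical pairs

Product: Φ × n_abs = 0.33 × 0.00286 = 9.438×10⁻⁴ mol.
As a count: 9.438×10⁻⁴ × 6.022×10²³ = 5.7×10²⁰.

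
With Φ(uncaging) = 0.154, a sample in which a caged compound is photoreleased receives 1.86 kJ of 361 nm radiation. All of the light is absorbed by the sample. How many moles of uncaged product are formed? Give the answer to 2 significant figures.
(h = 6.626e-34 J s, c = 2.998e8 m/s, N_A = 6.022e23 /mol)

8.6e-4 mol

Photon energy at 361 nm: hc/λ = (6.626e-34)(2.998e8)/(361e-9) = 5.503e-19 J.
Incident energy: 1.86 kJ = 1860 J.
Photons incident: 1860 / 5.503e-19 = 3.380e21, i.e. 3.380e21/6.022e23 = 0.005613 mol.
Product: Φ × n_abs = 0.154 × 0.005613 = 8.644e-4 mol.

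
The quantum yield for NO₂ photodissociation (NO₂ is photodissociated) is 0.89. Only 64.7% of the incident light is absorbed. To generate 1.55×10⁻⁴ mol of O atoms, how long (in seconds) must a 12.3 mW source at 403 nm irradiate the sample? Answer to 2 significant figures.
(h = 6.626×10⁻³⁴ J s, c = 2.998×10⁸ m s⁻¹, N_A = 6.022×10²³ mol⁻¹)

Photons that must be absorbed: 1.55×10⁻⁴ / 0.89 = 1.742×10⁻⁴ mol.
Incident photons needed: 1.742×10⁻⁴ / 0.647 = 2.692×10⁻⁴ mol.
Photon energy: hc/λ = 4.929×10⁻¹⁹ J; per mole, 2.968×10⁵ J mol⁻¹.
Energy required: 2.692×10⁻⁴ × 2.968×10⁵ = 79.90 J.
Time: 79.90 J / 0.0123 W = 6500 s.

t ≈ 6500 s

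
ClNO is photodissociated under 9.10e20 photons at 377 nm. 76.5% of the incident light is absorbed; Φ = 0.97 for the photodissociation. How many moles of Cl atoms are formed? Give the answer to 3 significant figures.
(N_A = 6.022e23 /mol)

Moles of photons: 9.10e20 / 6.022e23 = 0.001511 mol.
Photons absorbed: 0.765 × 0.001511 = 0.001156 mol.
Product: Φ × n_abs = 0.97 × 0.001156 = 0.001121 mol.

0.00112 mol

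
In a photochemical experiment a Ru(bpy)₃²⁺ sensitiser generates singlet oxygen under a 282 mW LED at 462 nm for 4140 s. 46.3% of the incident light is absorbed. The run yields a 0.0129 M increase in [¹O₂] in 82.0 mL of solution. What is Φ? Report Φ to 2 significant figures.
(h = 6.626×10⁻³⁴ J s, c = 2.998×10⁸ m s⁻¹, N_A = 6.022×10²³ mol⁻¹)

Φ = 0.51

Product: (0.0129 M)(0.082 L) = 0.001058 mol.
Photon energy at 462 nm: hc/λ = (6.626×10⁻³⁴)(2.998×10⁸)/(462×10⁻⁹) = 4.300×10⁻¹⁹ J.
Energy delivered: (282 mW)(4140 s) = 1167 J.
Photons incident: 1167 / 4.300×10⁻¹⁹ = 2.714×10²¹, i.e. 2.714×10²¹/6.022×10²³ = 0.004507 mol.
Photons absorbed: 0.463 × 0.004507 = 0.002087 mol.
Φ = 0.001058 mol / 0.002087 mol photons = 0.51.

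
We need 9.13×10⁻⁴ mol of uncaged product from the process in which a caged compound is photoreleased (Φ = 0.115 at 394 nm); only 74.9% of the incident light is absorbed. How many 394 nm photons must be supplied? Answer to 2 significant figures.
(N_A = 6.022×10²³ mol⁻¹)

6.4×10²¹ photons

Photons that must be absorbed: 9.13×10⁻⁴ / 0.115 = 0.007939 mol.
Incident photons needed: 0.007939 / 0.749 = 0.01060 mol.
Photon count: 0.01060 × 6.022×10²³ = 6.4×10²¹.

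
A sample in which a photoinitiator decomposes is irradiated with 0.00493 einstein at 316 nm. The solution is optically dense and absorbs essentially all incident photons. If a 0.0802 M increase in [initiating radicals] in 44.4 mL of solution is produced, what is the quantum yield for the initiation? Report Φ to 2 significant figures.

Product: (0.0802 M)(0.0444 L) = 0.003561 mol.
Φ = 0.003561 mol / 0.00493 mol photons = 0.72.

Φ = 0.72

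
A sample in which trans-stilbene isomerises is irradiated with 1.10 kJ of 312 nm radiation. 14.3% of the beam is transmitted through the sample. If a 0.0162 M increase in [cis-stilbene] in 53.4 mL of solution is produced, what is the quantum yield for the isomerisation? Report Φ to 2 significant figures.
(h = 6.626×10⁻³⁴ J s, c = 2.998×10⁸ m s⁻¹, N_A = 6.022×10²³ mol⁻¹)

Product: (0.0162 M)(0.0534 L) = 8.651×10⁻⁴ mol.
Photon energy at 312 nm: hc/λ = (6.626×10⁻³⁴)(2.998×10⁸)/(312×10⁻⁹) = 6.367×10⁻¹⁹ J.
Incident energy: 1.10 kJ = 1100 J.
Photons incident: 1100 / 6.367×10⁻¹⁹ = 1.728×10²¹, i.e. 1.728×10²¹/6.022×10²³ = 0.002869 mol.
Fraction absorbed: 1 − 14.3/100 = 0.8570.
Photons absorbed: 0.8570 × 0.002869 = 0.002459 mol.
Φ = 8.651×10⁻⁴ mol / 0.002459 mol photons = 0.35.

Φ = 0.35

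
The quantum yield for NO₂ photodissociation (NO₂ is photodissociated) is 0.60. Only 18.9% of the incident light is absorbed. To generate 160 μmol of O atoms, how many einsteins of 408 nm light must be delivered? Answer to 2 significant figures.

0.0014 einstein

Product: 160 μmol = 1.60×10⁻⁴ mol.
Photons that must be absorbed: 1.60×10⁻⁴ / 0.60 = 2.667×10⁻⁴ mol.
Incident photons needed: 2.667×10⁻⁴ / 0.189 = 0.001411 mol.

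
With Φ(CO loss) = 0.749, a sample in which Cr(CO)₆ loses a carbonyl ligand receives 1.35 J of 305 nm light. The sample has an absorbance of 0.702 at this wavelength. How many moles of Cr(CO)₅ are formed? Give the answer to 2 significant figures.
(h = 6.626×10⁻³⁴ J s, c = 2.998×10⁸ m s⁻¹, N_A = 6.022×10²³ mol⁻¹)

2.1×10⁻⁶ mol

Photon energy at 305 nm: hc/λ = (6.626×10⁻³⁴)(2.998×10⁸)/(305×10⁻⁹) = 6.513×10⁻¹⁹ J.
Photons incident: 1.35 / 6.513×10⁻¹⁹ = 2.073×10¹⁸, i.e. 2.073×10¹⁸/6.022×10²³ = 3.442×10⁻⁶ mol.
Fraction absorbed: 1 − 10^(−0.702) = 0.8014.
Photons absorbed: 0.8014 × 3.442×10⁻⁶ = 2.758×10⁻⁶ mol.
Product: Φ × n_abs = 0.749 × 2.758×10⁻⁶ = 2.066×10⁻⁶ mol.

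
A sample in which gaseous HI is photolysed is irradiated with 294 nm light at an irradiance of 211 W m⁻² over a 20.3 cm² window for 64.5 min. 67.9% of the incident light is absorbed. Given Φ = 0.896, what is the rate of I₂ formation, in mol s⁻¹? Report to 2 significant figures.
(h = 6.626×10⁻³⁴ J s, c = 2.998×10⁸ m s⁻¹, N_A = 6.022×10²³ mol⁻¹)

Photon energy at 294 nm: hc/λ = (6.626×10⁻³⁴)(2.998×10⁸)/(294×10⁻⁹) = 6.757×10⁻¹⁹ J.
Energy delivered: (211 W m⁻²)(20.3×10⁻⁴ m²)(3870 s) = 1658 J.
Photons incident: 1658 / 6.757×10⁻¹⁹ = 2.454×10²¹, i.e. 2.454×10²¹/6.022×10²³ = 0.004075 mol.
Photons absorbed: 0.679 × 0.004075 = 0.002767 mol.
Product formed: 0.896 × 0.002767 = 0.002479 mol.
Rate: 0.002479 / 3870 s = 6.4×10⁻⁷ mol s⁻¹.

6.4×10⁻⁷ mol s⁻¹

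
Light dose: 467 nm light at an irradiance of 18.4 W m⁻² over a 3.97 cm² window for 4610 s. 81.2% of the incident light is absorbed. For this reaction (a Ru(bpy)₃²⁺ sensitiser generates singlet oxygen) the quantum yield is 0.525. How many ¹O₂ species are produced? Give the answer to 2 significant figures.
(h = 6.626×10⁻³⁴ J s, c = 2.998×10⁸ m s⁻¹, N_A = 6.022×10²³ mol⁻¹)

Photon energy at 467 nm: hc/λ = (6.626×10⁻³⁴)(2.998×10⁸)/(467×10⁻⁹) = 4.254×10⁻¹⁹ J.
Energy delivered: (18.4 W m⁻²)(3.97×10⁻⁴ m²)(4610 s) = 33.68 J.
Photons incident: 33.68 / 4.254×10⁻¹⁹ = 7.917×10¹⁹, i.e. 7.917×10¹⁹/6.022×10²³ = 1.315×10⁻⁴ mol.
Photons absorbed: 0.812 × 1.315×10⁻⁴ = 1.068×10⁻⁴ mol.
Product: Φ × n_abs = 0.525 × 1.068×10⁻⁴ = 5.607×10⁻⁵ mol.
As a count: 5.607×10⁻⁵ × 6.022×10²³ = 3.4×10¹⁹.

3.4×10¹⁹ species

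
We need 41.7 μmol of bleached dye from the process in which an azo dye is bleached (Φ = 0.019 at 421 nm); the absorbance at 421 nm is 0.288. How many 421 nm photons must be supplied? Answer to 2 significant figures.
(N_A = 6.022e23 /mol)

Product: 41.7 μmol = 4.17e-5 mol.
Photons that must be absorbed: 4.17e-5 / 0.019 = 0.002195 mol.
Fraction absorbed: 1 − 10^(−0.288) = 0.4848.
Incident photons needed: 0.002195 / 0.4848 = 0.004528 mol.
Photon count: 0.004528 × 6.022e23 = 2.7e21.

2.7e21 photons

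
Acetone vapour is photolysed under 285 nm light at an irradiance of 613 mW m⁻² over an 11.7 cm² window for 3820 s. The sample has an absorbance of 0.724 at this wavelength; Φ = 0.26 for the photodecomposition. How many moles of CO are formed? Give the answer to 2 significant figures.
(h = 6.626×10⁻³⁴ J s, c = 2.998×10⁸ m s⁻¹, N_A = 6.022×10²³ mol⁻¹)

Photon energy at 285 nm: hc/λ = (6.626×10⁻³⁴)(2.998×10⁸)/(285×10⁻⁹) = 6.970×10⁻¹⁹ J.
Energy delivered: (613 mW m⁻²)(11.7×10⁻⁴ m²)(3820 s) = 2.740 J.
Photons incident: 2.740 / 6.970×10⁻¹⁹ = 3.931×10¹⁸, i.e. 3.931×10¹⁸/6.022×10²³ = 6.528×10⁻⁶ mol.
Fraction absorbed: 1 − 10^(−0.724) = 0.8112.
Photons absorbed: 0.8112 × 6.528×10⁻⁶ = 5.296×10⁻⁶ mol.
Product: Φ × n_abs = 0.26 × 5.296×10⁻⁶ = 1.377×10⁻⁶ mol.

1.4×10⁻⁶ mol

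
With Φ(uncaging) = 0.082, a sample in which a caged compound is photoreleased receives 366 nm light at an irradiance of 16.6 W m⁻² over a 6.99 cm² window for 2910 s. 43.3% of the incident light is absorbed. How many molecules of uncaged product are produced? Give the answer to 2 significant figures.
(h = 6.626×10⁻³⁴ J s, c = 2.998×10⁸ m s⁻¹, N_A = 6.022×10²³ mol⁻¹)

Photon energy at 366 nm: hc/λ = (6.626×10⁻³⁴)(2.998×10⁸)/(366×10⁻⁹) = 5.428×10⁻¹⁹ J.
Energy delivered: (16.6 W m⁻²)(6.99×10⁻⁴ m²)(2910 s) = 33.77 J.
Photons incident: 33.77 / 5.428×10⁻¹⁹ = 6.221×10¹⁹, i.e. 6.221×10¹⁹/6.022×10²³ = 1.033×10⁻⁴ mol.
Photons absorbed: 0.433 × 1.033×10⁻⁴ = 4.473×10⁻⁵ mol.
Product: Φ × n_abs = 0.082 × 4.473×10⁻⁵ = 3.668×10⁻⁶ mol.
As a count: 3.668×10⁻⁶ × 6.022×10²³ = 2.2×10¹⁸.

2.2×10¹⁸ molecules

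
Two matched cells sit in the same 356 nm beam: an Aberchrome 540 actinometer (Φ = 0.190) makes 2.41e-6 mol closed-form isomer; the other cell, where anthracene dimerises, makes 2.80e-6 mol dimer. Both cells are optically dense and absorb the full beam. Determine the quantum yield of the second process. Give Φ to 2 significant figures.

Photons absorbed by the actinometer: 2.41e-6 / 0.190 = 1.268e-5 mol.
Φ(unknown) = 2.80e-6 / 1.268e-5 = 0.22.

Φ = 0.22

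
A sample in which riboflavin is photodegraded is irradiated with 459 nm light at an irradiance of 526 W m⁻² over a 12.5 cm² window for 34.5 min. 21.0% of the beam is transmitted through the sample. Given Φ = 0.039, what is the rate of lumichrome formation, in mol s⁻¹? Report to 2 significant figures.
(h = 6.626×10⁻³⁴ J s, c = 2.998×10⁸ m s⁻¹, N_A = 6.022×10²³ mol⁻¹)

Photon energy at 459 nm: hc/λ = (6.626×10⁻³⁴)(2.998×10⁸)/(459×10⁻⁹) = 4.328×10⁻¹⁹ J.
Energy delivered: (526 W m⁻²)(12.5×10⁻⁴ m²)(2070 s) = 1361 J.
Photons incident: 1361 / 4.328×10⁻¹⁹ = 3.145×10²¹, i.e. 3.145×10²¹/6.022×10²³ = 0.005223 mol.
Fraction absorbed: 1 − 21.0/100 = 0.7900.
Photons absorbed: 0.7900 × 0.005223 = 0.004126 mol.
Product formed: 0.039 × 0.004126 = 1.609×10⁻⁴ mol.
Rate: 1.609×10⁻⁴ / 2070 s = 7.8×10⁻⁸ mol s⁻¹.

7.8×10⁻⁸ mol s⁻¹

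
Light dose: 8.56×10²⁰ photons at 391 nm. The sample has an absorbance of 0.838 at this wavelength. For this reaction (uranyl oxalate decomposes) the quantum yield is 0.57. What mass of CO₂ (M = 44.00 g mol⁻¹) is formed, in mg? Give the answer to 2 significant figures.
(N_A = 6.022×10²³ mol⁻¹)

30 mg

Moles of photons: 8.56×10²⁰ / 6.022×10²³ = 0.001421 mol.
Fraction absorbed: 1 − 10^(−0.838) = 0.8548.
Photons absorbed: 0.8548 × 0.001421 = 0.001215 mol.
Product: Φ × n_abs = 0.57 × 0.001215 = 6.925×10⁻⁴ mol.
Mass: 6.925×10⁻⁴ × 44.00 = 0.03047 g = 30 mg.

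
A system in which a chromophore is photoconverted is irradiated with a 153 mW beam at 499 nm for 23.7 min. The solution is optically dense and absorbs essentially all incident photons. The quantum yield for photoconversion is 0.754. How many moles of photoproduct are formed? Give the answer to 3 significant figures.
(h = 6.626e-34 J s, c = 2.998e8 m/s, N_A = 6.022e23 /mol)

Photon energy at 499 nm: hc/λ = (6.626e-34)(2.998e8)/(499e-9) = 3.981e-19 J.
Energy delivered: (153 mW)(1422 s) = 217.6 J.
Photons incident: 217.6 / 3.981e-19 = 5.466e20, i.e. 5.466e20/6.022e23 = 9.077e-4 mol.
Product: Φ × n_abs = 0.754 × 9.077e-4 = 6.844e-4 mol.

6.84e-4 mol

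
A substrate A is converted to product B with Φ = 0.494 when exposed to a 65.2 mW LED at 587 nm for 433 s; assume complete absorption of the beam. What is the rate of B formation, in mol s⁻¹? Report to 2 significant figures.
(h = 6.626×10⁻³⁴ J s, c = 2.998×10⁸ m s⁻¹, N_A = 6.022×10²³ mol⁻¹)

Photon energy at 587 nm: hc/λ = (6.626×10⁻³⁴)(2.998×10⁸)/(587×10⁻⁹) = 3.384×10⁻¹⁹ J.
Energy delivered: (65.2 mW)(433 s) = 28.23 J.
Photons incident: 28.23 / 3.384×10⁻¹⁹ = 8.342×10¹⁹, i.e. 8.342×10¹⁹/6.022×10²³ = 1.385×10⁻⁴ mol.
Product formed: 0.494 × 1.385×10⁻⁴ = 6.842×10⁻⁵ mol.
Rate: 6.842×10⁻⁵ / 433 s = 1.6×10⁻⁷ mol s⁻¹.

1.6×10⁻⁷ mol s⁻¹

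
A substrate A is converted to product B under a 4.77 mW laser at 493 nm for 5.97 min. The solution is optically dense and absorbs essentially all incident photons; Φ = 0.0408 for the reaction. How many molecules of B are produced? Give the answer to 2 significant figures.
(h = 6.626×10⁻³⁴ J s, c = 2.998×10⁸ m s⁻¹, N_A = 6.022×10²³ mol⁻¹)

1.7×10¹⁷ molecules

Photon energy at 493 nm: hc/λ = (6.626×10⁻³⁴)(2.998×10⁸)/(493×10⁻⁹) = 4.029×10⁻¹⁹ J.
Energy delivered: (4.77 mW)(358.2 s) = 1.709 J.
Photons incident: 1.709 / 4.029×10⁻¹⁹ = 4.242×10¹⁸, i.e. 4.242×10¹⁸/6.022×10²³ = 7.044×10⁻⁶ mol.
Product: Φ × n_abs = 0.0408 × 7.044×10⁻⁶ = 2.874×10⁻⁷ mol.
As a count: 2.874×10⁻⁷ × 6.022×10²³ = 1.7×10¹⁷.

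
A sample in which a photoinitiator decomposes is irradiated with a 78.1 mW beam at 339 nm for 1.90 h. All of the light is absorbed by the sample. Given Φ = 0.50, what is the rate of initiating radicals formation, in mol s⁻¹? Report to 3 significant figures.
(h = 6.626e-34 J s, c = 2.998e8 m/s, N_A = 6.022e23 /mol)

Photon energy at 339 nm: hc/λ = (6.626e-34)(2.998e8)/(339e-9) = 5.860e-19 J.
Energy delivered: (78.1 mW)(6840 s) = 534.2 J.
Photons incident: 534.2 / 5.860e-19 = 9.116e20, i.e. 9.116e20/6.022e23 = 0.001514 mol.
Product formed: 0.50 × 0.001514 = 7.570e-4 mol.
Rate: 7.570e-4 / 6840 s = 1.11e-7 mol s⁻¹.

1.11e-7 mol s⁻¹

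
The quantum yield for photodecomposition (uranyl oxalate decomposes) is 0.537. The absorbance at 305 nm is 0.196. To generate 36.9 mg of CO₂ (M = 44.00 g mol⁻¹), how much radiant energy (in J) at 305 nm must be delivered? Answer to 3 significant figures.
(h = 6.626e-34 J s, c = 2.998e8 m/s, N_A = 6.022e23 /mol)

Product: 36.9 mg / 44.00 g mol⁻¹ = 8.386e-4 mol.
Photons that must be absorbed: 8.386e-4 / 0.537 = 0.001562 mol.
Fraction absorbed: 1 − 10^(−0.196) = 0.3632.
Incident photons needed: 0.001562 / 0.3632 = 0.004301 mol.
Photon energy: hc/λ = 6.513e-19 J; per mole, 3.922e5 J mol⁻¹.
Energy required: 0.004301 × 3.922e5 = 1690 J.

1690 J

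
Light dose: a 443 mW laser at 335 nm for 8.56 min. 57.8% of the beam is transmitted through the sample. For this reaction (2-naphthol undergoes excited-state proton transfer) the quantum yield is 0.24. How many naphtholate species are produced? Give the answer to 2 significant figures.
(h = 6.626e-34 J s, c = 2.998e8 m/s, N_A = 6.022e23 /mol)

Photon energy at 335 nm: hc/λ = (6.626e-34)(2.998e8)/(335e-9) = 5.930e-19 J.
Energy delivered: (443 mW)(513.6 s) = 227.5 J.
Photons incident: 227.5 / 5.930e-19 = 3.836e20, i.e. 3.836e20/6.022e23 = 6.370e-4 mol.
Fraction absorbed: 1 − 57.8/100 = 0.4220.
Photons absorbed: 0.4220 × 6.370e-4 = 2.688e-4 mol.
Product: Φ × n_abs = 0.24 × 2.688e-4 = 6.451e-5 mol.
As a count: 6.451e-5 × 6.022e23 = 3.9e19.

3.9e19 species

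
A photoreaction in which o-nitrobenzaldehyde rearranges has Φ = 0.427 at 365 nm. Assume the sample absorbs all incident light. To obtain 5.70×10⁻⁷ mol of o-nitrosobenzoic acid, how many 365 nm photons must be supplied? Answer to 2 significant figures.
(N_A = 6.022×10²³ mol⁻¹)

Photons that must be absorbed: 5.70×10⁻⁷ / 0.427 = 1.335×10⁻⁶ mol.
Photon count: 1.335×10⁻⁶ × 6.022×10²³ = 8.0×10¹⁷.

8.0×10¹⁷ photons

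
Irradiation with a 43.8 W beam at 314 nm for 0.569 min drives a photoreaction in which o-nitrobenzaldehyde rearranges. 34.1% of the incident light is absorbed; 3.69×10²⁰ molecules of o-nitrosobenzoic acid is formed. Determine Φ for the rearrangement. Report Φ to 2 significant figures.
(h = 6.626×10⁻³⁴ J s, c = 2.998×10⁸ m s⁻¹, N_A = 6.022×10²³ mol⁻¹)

Φ = 0.46

Product: 3.69×10²⁰ / 6.022×10²³ = 6.128×10⁻⁴ mol.
Photon energy at 314 nm: hc/λ = (6.626×10⁻³⁴)(2.998×10⁸)/(314×10⁻⁹) = 6.326×10⁻¹⁹ J.
Energy delivered: (43.8 W)(34.14 s) = 1495 J.
Photons incident: 1495 / 6.326×10⁻¹⁹ = 2.363×10²¹, i.e. 2.363×10²¹/6.022×10²³ = 0.003924 mol.
Photons absorbed: 0.341 × 0.003924 = 0.001338 mol.
Φ = 6.128×10⁻⁴ mol / 0.001338 mol photons = 0.46.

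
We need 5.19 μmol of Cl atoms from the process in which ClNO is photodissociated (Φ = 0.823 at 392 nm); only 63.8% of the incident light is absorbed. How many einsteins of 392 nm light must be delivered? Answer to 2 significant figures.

Product: 5.19 μmol = 5.19×10⁻⁶ mol.
Photons that must be absorbed: 5.19×10⁻⁶ / 0.823 = 6.306×10⁻⁶ mol.
Incident photons needed: 6.306×10⁻⁶ / 0.638 = 9.884×10⁻⁶ mol.

9.9×10⁻⁶ einstein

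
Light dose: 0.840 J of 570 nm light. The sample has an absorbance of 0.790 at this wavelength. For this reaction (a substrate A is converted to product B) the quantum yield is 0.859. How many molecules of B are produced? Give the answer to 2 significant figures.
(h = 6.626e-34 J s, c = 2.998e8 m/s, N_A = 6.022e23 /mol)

Photon energy at 570 nm: hc/λ = (6.626e-34)(2.998e8)/(570e-9) = 3.485e-19 J.
Photons incident: 0.840 / 3.485e-19 = 2.410e18, i.e. 2.410e18/6.022e23 = 4.002e-6 mol.
Fraction absorbed: 1 − 10^(−0.790) = 0.8378.
Photons absorbed: 0.8378 × 4.002e-6 = 3.353e-6 mol.
Product: Φ × n_abs = 0.859 × 3.353e-6 = 2.880e-6 mol.
As a count: 2.880e-6 × 6.022e23 = 1.7e18.

1.7e18 molecules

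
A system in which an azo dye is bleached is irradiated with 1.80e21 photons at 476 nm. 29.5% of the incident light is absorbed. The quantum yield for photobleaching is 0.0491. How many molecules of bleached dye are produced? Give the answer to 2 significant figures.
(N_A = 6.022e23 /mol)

2.6e19 molecules

Moles of photons: 1.80e21 / 6.022e23 = 0.002989 mol.
Photons absorbed: 0.295 × 0.002989 = 8.818e-4 mol.
Product: Φ × n_abs = 0.0491 × 8.818e-4 = 4.330e-5 mol.
As a count: 4.330e-5 × 6.022e23 = 2.6e19.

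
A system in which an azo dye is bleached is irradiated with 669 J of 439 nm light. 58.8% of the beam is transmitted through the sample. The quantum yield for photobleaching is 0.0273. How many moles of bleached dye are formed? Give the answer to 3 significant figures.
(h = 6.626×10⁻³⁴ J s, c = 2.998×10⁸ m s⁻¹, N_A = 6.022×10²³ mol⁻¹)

Photon energy at 439 nm: hc/λ = (6.626×10⁻³⁴)(2.998×10⁸)/(439×10⁻⁹) = 4.525×10⁻¹⁹ J.
Photons incident: 669 / 4.525×10⁻¹⁹ = 1.478×10²¹, i.e. 1.478×10²¹/6.022×10²³ = 0.002454 mol.
Fraction absorbed: 1 − 58.8/100 = 0.4120.
Photons absorbed: 0.4120 × 0.002454 = 0.001011 mol.
Product: Φ × n_abs = 0.0273 × 0.001011 = 2.760×10⁻⁵ mol.

2.76×10⁻⁵ mol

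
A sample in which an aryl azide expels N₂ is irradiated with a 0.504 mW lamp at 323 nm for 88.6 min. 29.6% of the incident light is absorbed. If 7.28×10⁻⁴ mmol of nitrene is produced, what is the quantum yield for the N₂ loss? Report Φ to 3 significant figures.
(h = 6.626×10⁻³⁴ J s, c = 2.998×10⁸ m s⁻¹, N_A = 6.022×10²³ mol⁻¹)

Product: 7.28×10⁻⁴ mmol = 7.28×10⁻⁷ mol.
Photon energy at 323 nm: hc/λ = (6.626×10⁻³⁴)(2.998×10⁸)/(323×10⁻⁹) = 6.150×10⁻¹⁹ J.
Energy delivered: (0.504 mW)(5316 s) = 2.679 J.
Photons incident: 2.679 / 6.150×10⁻¹⁹ = 4.356×10¹⁸, i.e. 4.356×10¹⁸/6.022×10²³ = 7.233×10⁻⁶ mol.
Photons absorbed: 0.296 × 7.233×10⁻⁶ = 2.141×10⁻⁶ mol.
Φ = 7.28×10⁻⁷ mol / 2.141×10⁻⁶ mol photons = 0.340.

Φ = 0.340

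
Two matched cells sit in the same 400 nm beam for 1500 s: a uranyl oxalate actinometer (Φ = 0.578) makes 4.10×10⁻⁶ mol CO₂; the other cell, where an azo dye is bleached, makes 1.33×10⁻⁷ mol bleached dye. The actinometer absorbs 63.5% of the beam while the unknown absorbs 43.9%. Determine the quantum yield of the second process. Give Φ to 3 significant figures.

Φ = 0.0271

Photons absorbed by the actinometer: 4.10×10⁻⁶ / 0.578 = 7.093×10⁻⁶ mol.
Incident flux: 7.093×10⁻⁶ / 0.635 = 1.117×10⁻⁵ einstein.
Absorbed by unknown: 0.439 × 1.117×10⁻⁵ = 4.904×10⁻⁶ mol.
Φ(unknown) = 1.33×10⁻⁷ / 4.904×10⁻⁶ = 0.0271.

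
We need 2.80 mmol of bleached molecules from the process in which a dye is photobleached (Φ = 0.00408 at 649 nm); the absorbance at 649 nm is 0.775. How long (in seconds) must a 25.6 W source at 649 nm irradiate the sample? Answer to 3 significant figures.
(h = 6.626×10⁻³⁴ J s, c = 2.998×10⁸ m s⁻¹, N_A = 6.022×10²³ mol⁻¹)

t ≈ 5940 s

Product: 2.80 mmol = 0.00280 mol.
Photons that must be absorbed: 0.00280 / 0.00408 = 0.6863 mol.
Fraction absorbed: 1 − 10^(−0.775) = 0.8321.
Incident photons needed: 0.6863 / 0.8321 = 0.8248 mol.
Photon energy: hc/λ = 3.061×10⁻¹⁹ J; per mole, 1.843×10⁵ J mol⁻¹.
Energy required: 0.8248 × 1.843×10⁵ = 1.520×10⁵ J.
Time: 1.520×10⁵ J / 25.6 W = 5940 s.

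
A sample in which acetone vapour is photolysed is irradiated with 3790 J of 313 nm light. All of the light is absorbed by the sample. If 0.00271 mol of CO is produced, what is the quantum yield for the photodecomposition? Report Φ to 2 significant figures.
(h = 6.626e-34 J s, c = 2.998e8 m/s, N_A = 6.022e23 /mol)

Photon energy at 313 nm: hc/λ = (6.626e-34)(2.998e8)/(313e-9) = 6.347e-19 J.
Photons incident: 3790 / 6.347e-19 = 5.971e21, i.e. 5.971e21/6.022e23 = 0.009915 mol.
Φ = 0.00271 mol / 0.009915 mol photons = 0.27.

Φ = 0.27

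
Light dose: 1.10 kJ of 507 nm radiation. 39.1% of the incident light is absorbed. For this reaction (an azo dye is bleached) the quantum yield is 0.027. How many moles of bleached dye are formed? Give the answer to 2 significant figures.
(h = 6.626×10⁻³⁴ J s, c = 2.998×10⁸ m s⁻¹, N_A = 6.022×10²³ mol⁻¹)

4.9×10⁻⁵ mol

Photon energy at 507 nm: hc/λ = (6.626×10⁻³⁴)(2.998×10⁸)/(507×10⁻⁹) = 3.918×10⁻¹⁹ J.
Incident energy: 1.10 kJ = 1100 J.
Photons incident: 1100 / 3.918×10⁻¹⁹ = 2.808×10²¹, i.e. 2.808×10²¹/6.022×10²³ = 0.004663 mol.
Photons absorbed: 0.391 × 0.004663 = 0.001823 mol.
Product: Φ × n_abs = 0.027 × 0.001823 = 4.922×10⁻⁵ mol.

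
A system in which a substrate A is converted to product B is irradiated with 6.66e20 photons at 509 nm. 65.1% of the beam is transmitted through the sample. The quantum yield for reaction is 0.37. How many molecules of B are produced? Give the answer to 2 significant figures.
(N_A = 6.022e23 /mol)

8.6e19 molecules

Moles of photons: 6.66e20 / 6.022e23 = 0.001106 mol.
Fraction absorbed: 1 − 65.1/100 = 0.3490.
Photons absorbed: 0.3490 × 0.001106 = 3.860e-4 mol.
Product: Φ × n_abs = 0.37 × 3.860e-4 = 1.428e-4 mol.
As a count: 1.428e-4 × 6.022e23 = 8.6e19.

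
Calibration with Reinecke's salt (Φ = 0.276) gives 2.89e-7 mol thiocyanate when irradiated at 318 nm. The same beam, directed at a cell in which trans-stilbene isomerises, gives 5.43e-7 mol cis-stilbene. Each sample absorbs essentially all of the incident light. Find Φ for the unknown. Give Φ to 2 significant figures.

Φ = 0.52

Photons absorbed by the actinometer: 2.89e-7 / 0.276 = 1.047e-6 mol.
Φ(unknown) = 5.43e-7 / 1.047e-6 = 0.52.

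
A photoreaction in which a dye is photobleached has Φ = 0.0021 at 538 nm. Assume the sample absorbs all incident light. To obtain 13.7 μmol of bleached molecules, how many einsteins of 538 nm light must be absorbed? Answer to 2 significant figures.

Product: 13.7 μmol = 1.37e-5 mol.
Photons that must be absorbed: 1.37e-5 / 0.0021 = 0.006524 mol.

0.0065 einstein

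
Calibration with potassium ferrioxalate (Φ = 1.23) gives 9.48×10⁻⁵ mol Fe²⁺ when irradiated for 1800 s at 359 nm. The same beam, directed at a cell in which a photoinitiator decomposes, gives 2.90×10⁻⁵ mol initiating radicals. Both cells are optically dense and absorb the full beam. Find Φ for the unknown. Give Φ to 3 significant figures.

Φ = 0.376

Photons absorbed by the actinometer: 9.48×10⁻⁵ / 1.23 = 7.707×10⁻⁵ mol.
Φ(unknown) = 2.90×10⁻⁵ / 7.707×10⁻⁵ = 0.376.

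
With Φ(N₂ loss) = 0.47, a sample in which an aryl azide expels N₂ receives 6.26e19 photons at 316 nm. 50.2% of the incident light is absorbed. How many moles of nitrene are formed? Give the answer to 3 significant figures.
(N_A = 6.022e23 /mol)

2.45e-5 mol

Moles of photons: 6.26e19 / 6.022e23 = 1.040e-4 mol.
Photons absorbed: 0.502 × 1.040e-4 = 5.221e-5 mol.
Product: Φ × n_abs = 0.47 × 5.221e-5 = 2.454e-5 mol.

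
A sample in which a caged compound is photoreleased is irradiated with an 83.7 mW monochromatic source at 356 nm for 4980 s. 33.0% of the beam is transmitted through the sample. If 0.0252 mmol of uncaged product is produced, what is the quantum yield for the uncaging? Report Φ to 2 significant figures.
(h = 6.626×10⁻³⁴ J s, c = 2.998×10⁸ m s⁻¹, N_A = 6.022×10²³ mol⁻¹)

Product: 0.0252 mmol = 2.52×10⁻⁵ mol.
Photon energy at 356 nm: hc/λ = (6.626×10⁻³⁴)(2.998×10⁸)/(356×10⁻⁹) = 5.580×10⁻¹⁹ J.
Energy delivered: (83.7 mW)(4980 s) = 416.8 J.
Photons incident: 416.8 / 5.580×10⁻¹⁹ = 7.470×10²⁰, i.e. 7.470×10²⁰/6.022×10²³ = 0.001240 mol.
Fraction absorbed: 1 − 33.0/100 = 0.6700.
Photons absorbed: 0.6700 × 0.001240 = 8.308×10⁻⁴ mol.
Φ = 2.52×10⁻⁵ mol / 8.308×10⁻⁴ mol photons = 0.030.

Φ = 0.030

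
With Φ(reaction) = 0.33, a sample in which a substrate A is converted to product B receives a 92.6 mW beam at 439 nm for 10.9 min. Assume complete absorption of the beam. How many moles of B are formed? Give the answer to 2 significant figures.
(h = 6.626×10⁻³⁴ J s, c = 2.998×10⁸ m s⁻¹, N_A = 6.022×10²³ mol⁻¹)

7.3×10⁻⁵ mol

Photon energy at 439 nm: hc/λ = (6.626×10⁻³⁴)(2.998×10⁸)/(439×10⁻⁹) = 4.525×10⁻¹⁹ J.
Energy delivered: (92.6 mW)(654 s) = 60.56 J.
Photons incident: 60.56 / 4.525×10⁻¹⁹ = 1.338×10²⁰, i.e. 1.338×10²⁰/6.022×10²³ = 2.222×10⁻⁴ mol.
Product: Φ × n_abs = 0.33 × 2.222×10⁻⁴ = 7.333×10⁻⁵ mol.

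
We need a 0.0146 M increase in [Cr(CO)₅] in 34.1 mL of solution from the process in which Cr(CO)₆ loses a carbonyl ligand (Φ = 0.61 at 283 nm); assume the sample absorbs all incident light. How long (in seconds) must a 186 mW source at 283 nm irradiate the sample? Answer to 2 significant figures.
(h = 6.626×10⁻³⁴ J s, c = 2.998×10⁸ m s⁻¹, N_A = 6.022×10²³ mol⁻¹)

t ≈ 1900 s

Product: (0.0146 M)(0.0341 L) = 4.979×10⁻⁴ mol.
Photons that must be absorbed: 4.979×10⁻⁴ / 0.61 = 8.162×10⁻⁴ mol.
Photon energy: hc/λ = 7.019×10⁻¹⁹ J; per mole, 4.227×10⁵ J mol⁻¹.
Energy required: 8.162×10⁻⁴ × 4.227×10⁵ = 345.0 J.
Time: 345.0 J / 0.186 W = 1900 s.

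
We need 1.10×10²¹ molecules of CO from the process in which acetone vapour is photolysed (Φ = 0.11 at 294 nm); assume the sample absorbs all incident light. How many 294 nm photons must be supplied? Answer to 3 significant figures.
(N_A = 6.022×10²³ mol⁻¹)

1.00×10²² photons

Product: 1.10×10²¹ / 6.022×10²³ = 0.001827 mol.
Photons that must be absorbed: 0.001827 / 0.11 = 0.01661 mol.
Photon count: 0.01661 × 6.022×10²³ = 1.00×10²².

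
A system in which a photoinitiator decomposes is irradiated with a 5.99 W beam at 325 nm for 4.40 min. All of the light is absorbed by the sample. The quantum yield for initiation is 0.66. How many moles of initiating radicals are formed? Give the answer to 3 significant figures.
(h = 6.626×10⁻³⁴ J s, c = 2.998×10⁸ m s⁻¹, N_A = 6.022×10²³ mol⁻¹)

0.00284 mol

Photon energy at 325 nm: hc/λ = (6.626×10⁻³⁴)(2.998×10⁸)/(325×10⁻⁹) = 6.112×10⁻¹⁹ J.
Energy delivered: (5.99 W)(264 s) = 1581 J.
Photons incident: 1581 / 6.112×10⁻¹⁹ = 2.587×10²¹, i.e. 2.587×10²¹/6.022×10²³ = 0.004296 mol.
Product: Φ × n_abs = 0.66 × 0.004296 = 0.002835 mol.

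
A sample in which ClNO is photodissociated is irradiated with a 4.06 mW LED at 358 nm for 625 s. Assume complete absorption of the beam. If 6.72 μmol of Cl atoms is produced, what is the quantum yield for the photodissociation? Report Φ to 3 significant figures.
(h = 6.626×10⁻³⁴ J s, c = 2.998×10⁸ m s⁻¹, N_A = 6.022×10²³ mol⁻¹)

Φ = 0.885

Product: 6.72 μmol = 6.72×10⁻⁶ mol.
Photon energy at 358 nm: hc/λ = (6.626×10⁻³⁴)(2.998×10⁸)/(358×10⁻⁹) = 5.549×10⁻¹⁹ J.
Energy delivered: (4.06 mW)(625 s) = 2.537 J.
Photons incident: 2.537 / 5.549×10⁻¹⁹ = 4.572×10¹⁸, i.e. 4.572×10¹⁸/6.022×10²³ = 7.592×10⁻⁶ mol.
Φ = 6.72×10⁻⁶ mol / 7.592×10⁻⁶ mol photons = 0.885.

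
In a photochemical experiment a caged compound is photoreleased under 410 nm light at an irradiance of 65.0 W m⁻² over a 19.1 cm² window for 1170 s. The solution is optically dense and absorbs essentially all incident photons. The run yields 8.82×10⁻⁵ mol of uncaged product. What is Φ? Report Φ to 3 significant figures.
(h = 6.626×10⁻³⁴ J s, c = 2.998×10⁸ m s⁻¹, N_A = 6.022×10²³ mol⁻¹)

Photon energy at 410 nm: hc/λ = (6.626×10⁻³⁴)(2.998×10⁸)/(410×10⁻⁹) = 4.845×10⁻¹⁹ J.
Energy delivered: (65.0 W m⁻²)(19.1×10⁻⁴ m²)(1170 s) = 145.3 J.
Photons incident: 145.3 / 4.845×10⁻¹⁹ = 2.999×10²⁰, i.e. 2.999×10²⁰/6.022×10²³ = 4.980×10⁻⁴ mol.
Φ = 8.82×10⁻⁵ mol / 4.980×10⁻⁴ mol photons = 0.177.

Φ = 0.177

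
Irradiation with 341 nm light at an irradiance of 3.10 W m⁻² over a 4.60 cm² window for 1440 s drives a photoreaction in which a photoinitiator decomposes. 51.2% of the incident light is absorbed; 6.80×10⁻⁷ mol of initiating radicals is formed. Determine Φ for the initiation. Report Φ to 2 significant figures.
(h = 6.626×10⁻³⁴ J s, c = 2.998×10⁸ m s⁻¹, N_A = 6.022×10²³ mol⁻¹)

Φ = 0.23

Photon energy at 341 nm: hc/λ = (6.626×10⁻³⁴)(2.998×10⁸)/(341×10⁻⁹) = 5.825×10⁻¹⁹ J.
Energy delivered: (3.10 W m⁻²)(4.60×10⁻⁴ m²)(1440 s) = 2.053 J.
Photons incident: 2.053 / 5.825×10⁻¹⁹ = 3.524×10¹⁸, i.e. 3.524×10¹⁸/6.022×10²³ = 5.852×10⁻⁶ mol.
Photons absorbed: 0.512 × 5.852×10⁻⁶ = 2.996×10⁻⁶ mol.
Φ = 6.80×10⁻⁷ mol / 2.996×10⁻⁶ mol photons = 0.23.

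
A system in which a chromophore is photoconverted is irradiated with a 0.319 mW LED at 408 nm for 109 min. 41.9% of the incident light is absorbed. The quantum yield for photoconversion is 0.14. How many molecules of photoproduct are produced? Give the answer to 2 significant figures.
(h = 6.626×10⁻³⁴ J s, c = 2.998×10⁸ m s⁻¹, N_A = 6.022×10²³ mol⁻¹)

Photon energy at 408 nm: hc/λ = (6.626×10⁻³⁴)(2.998×10⁸)/(408×10⁻⁹) = 4.869×10⁻¹⁹ J.
Energy delivered: (0.319 mW)(6540 s) = 2.086 J.
Photons incident: 2.086 / 4.869×10⁻¹⁹ = 4.284×10¹⁸, i.e. 4.284×10¹⁸/6.022×10²³ = 7.114×10⁻⁶ mol.
Photons absorbed: 0.419 × 7.114×10⁻⁶ = 2.981×10⁻⁶ mol.
Product: Φ × n_abs = 0.14 × 2.981×10⁻⁶ = 4.173×10⁻⁷ mol.
As a count: 4.173×10⁻⁷ × 6.022×10²³ = 2.5×10¹⁷.

2.5×10¹⁷ molecules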